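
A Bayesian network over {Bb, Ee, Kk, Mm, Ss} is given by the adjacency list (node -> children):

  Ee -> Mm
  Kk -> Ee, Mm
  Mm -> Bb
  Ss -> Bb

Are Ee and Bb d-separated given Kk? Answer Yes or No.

There are 2 undirected paths between Ee and Bb; checking each against the conditioning set {Kk}:
Path 1: Ee ← Kk → Mm → Bb
  Kk is a fork here and Kk is conditioned on, so the path is blocked at Kk.
Path 2: Ee → Mm → Bb
  Mm is a chain and Mm is not conditioned on — no node blocks this path, so it is active.
Since the path Ee → Mm → Bb is active, Ee and Bb are not d-separated given {Kk}.

No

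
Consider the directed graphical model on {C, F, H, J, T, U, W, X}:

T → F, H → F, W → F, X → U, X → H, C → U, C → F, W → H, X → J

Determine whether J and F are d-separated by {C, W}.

No — J and F are not d-separated given {C, W}.

3 paths connect J and F; each must be blocked for d-separation to hold:
Path 1: J ← X → H ← W → F
  H is a collider here and neither H nor any of its descendants is conditioned on, so the collider stays closed — the path is blocked at H.
Path 2: J ← X → H → F
  X is a fork and X is not conditioned on; H is a chain and H is not conditioned on — no node blocks this path, so it is active.
Path 3: J ← X → U ← C → F
  U is a collider here and neither U nor any of its descendants is conditioned on, so the collider stays closed — the path is blocked at U.
At least one path is unblocked, so d-separation fails.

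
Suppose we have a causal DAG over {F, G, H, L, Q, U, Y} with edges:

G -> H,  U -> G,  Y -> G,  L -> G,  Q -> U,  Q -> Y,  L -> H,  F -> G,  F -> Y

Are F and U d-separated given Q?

There are 4 undirected paths between F and U; checking each against the conditioning set {Q}:
  1. F → G ← U — G:collider[blocks] ⇒ blocked
  2. F → G ← Y ← Q → U — G:collider[blocks]; Y:chain[open]; Q:fork[blocks] ⇒ blocked
  3. F → Y → G ← U — Y:chain[open]; G:collider[blocks] ⇒ blocked
  4. F → Y ← Q → U — Y:collider[blocks]; Q:fork[blocks] ⇒ blocked
Since every path is blocked, d-separation holds.

Yes — F and U are d-separated given {Q}.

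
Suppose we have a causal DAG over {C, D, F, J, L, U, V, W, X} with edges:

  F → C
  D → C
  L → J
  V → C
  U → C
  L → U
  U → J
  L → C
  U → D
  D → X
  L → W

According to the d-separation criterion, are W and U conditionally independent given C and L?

Yes

We examine all 4 paths between W and U:
  1. W ← L → J ← U — L:fork[blocks]; J:collider[blocks] ⇒ blocked
  2. W ← L → C ← D ← U — L:fork[blocks]; C:collider[open]; D:chain[open] ⇒ blocked
  3. W ← L → C ← U — L:fork[blocks]; C:collider[open] ⇒ blocked
  4. W ← L → U — L:fork[blocks] ⇒ blocked
All paths are blocked; W ⊥ U | {C, L} holds.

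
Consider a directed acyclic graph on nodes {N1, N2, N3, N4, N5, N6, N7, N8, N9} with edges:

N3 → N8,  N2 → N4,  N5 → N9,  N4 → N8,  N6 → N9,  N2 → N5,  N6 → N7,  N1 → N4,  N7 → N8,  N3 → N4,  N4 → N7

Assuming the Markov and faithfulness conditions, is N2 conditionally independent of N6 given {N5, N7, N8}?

4 paths connect N2 and N6; each must be blocked for d-separation to hold:
  1. N2 → N4 → N7 ← N6 — N4:chain[open]; N7:collider[open] ⇒ active
  2. N2 → N4 ← N3 → N8 ← N7 ← N6 — N4:collider[open]; N3:fork[open]; N8:collider[open]; N7:chain[blocks] ⇒ blocked
  3. N2 → N4 → N8 ← N7 ← N6 — N4:chain[open]; N8:collider[open]; N7:chain[blocks] ⇒ blocked
  4. N2 → N5 → N9 ← N6 — N5:chain[blocks]; N9:collider[blocks] ⇒ blocked
Because an active path exists, N2 and N6 are not d-separated.

No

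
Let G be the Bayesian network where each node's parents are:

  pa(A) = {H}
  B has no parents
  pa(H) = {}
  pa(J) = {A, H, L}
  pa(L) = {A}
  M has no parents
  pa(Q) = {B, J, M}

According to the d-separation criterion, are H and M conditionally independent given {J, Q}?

There are 3 undirected paths between H and M; checking each against the conditioning set {J, Q}:
Path 1: H → J → Q ← M
  J is a chain here and J is conditioned on, so the path is blocked at J.
Path 2: H → A → J → Q ← M
  J is a chain here and J is conditioned on, so the path is blocked at J.
Path 3: H → A → L → J → Q ← M
  J is a chain here and J is conditioned on, so the path is blocked at J.
All paths are blocked; H ⊥ M | {J, Q} holds.

Yes — H and M are d-separated given {J, Q}.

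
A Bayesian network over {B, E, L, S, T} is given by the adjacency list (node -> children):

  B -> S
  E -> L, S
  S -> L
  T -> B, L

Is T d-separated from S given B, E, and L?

No

We examine all 3 paths between T and S:
Path 1: T → L ← E → S
  E is a fork here and E is conditioned on, so the path is blocked at E.
Path 2: T → L ← S
  L is a collider and L is conditioned on, which opens it — no node blocks this path, so it is active.
Path 3: T → B → S
  B is a chain here and B is conditioned on, so the path is blocked at B.
At least one path is unblocked, so d-separation fails.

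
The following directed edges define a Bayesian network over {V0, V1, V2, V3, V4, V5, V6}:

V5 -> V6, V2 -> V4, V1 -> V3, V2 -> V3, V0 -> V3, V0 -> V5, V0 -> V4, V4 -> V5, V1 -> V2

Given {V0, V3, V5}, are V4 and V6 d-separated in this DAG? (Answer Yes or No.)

Enumerating the 4 paths from V4 to V6 and testing each for blocking by {V0, V3, V5}:
Path 1: V4 ← V0 → V5 → V6
  V0 is a fork here and V0 is conditioned on, so the path is blocked at V0.
Path 2: V4 → V5 → V6
  V5 is a chain here and V5 is conditioned on, so the path is blocked at V5.
Path 3: V4 ← V2 ← V1 → V3 ← V0 → V5 → V6
  V0 is a fork here and V0 is conditioned on, so the path is blocked at V0.
Path 4: V4 ← V2 → V3 ← V0 → V5 → V6
  V0 is a fork here and V0 is conditioned on, so the path is blocked at V0.
Since every path is blocked, d-separation holds.

Yes — V4 and V6 are d-separated given {V0, V3, V5}.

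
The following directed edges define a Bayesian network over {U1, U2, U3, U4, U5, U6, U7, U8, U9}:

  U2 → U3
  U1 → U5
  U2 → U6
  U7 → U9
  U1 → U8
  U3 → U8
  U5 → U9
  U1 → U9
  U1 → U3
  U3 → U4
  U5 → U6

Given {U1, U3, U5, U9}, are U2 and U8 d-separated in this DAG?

We examine all 6 paths between U2 and U8:
Path 1: U2 → U6 ← U5 → U9 ← U1 → U8
  U6 is a collider here and neither U6 nor any of its descendants is conditioned on, so the collider stays closed — the path is blocked at U6.
Path 2: U2 → U6 ← U5 → U9 ← U1 → U3 → U8
  U6 is a collider here and neither U6 nor any of its descendants is conditioned on, so the collider stays closed — the path is blocked at U6.
Path 3: U2 → U6 ← U5 ← U1 → U8
  U6 is a collider here and neither U6 nor any of its descendants is conditioned on, so the collider stays closed — the path is blocked at U6.
Path 4: U2 → U6 ← U5 ← U1 → U3 → U8
  U6 is a collider here and neither U6 nor any of its descendants is conditioned on, so the collider stays closed — the path is blocked at U6.
Path 5: U2 → U3 → U8
  U3 is a chain here and U3 is conditioned on, so the path is blocked at U3.
Path 6: U2 → U3 ← U1 → U8
  U1 is a fork here and U1 is conditioned on, so the path is blocked at U1.
Every path is blocked, so U2 and U8 are d-separated given {U1, U3, U5, U9}.

Yes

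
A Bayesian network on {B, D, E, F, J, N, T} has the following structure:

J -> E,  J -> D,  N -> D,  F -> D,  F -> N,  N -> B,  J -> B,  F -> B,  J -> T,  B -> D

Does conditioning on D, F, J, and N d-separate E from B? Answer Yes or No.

We examine all 6 paths between E and B:
  1. E ← J → B — J:fork[blocks] ⇒ blocked
  2. E ← J → D ← F → N → B — J:fork[blocks]; D:collider[open]; F:fork[blocks]; N:chain[blocks] ⇒ blocked
  3. E ← J → D ← F → B — J:fork[blocks]; D:collider[open]; F:fork[blocks] ⇒ blocked
  4. E ← J → D ← N ← F → B — J:fork[blocks]; D:collider[open]; N:chain[blocks]; F:fork[blocks] ⇒ blocked
  5. E ← J → D ← N → B — J:fork[blocks]; D:collider[open]; N:fork[blocks] ⇒ blocked
  6. E ← J → D ← B — J:fork[blocks]; D:collider[open] ⇒ blocked
Every path is blocked, so E and B are d-separated given {D, F, J, N}.

Yes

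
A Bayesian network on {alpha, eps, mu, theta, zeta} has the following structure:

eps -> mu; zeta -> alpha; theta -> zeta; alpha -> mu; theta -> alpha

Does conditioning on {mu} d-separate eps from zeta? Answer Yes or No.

No

There are 2 undirected paths between eps and zeta; checking each against the conditioning set {mu}:
  1. eps → mu ← alpha ← zeta — mu:collider[open]; alpha:chain[open] ⇒ active
  2. eps → mu ← alpha ← theta → zeta — mu:collider[open]; alpha:chain[open]; theta:fork[open] ⇒ active
Because an active path exists, eps and zeta are not d-separated.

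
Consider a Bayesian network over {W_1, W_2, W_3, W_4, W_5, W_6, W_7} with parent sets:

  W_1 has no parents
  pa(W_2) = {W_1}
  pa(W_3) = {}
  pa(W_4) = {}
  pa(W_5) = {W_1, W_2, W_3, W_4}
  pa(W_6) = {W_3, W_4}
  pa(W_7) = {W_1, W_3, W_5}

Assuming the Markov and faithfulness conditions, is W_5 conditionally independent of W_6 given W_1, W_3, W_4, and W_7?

Enumerating the 5 paths from W_5 to W_6 and testing each for blocking by {W_1, W_3, W_4, W_7}:
  1. W_5 ← W_3 → W_6 — W_3:fork[blocks] ⇒ blocked
  2. W_5 ← W_2 ← W_1 → W_7 ← W_3 → W_6 — W_2:chain[open]; W_1:fork[blocks]; W_7:collider[open]; W_3:fork[blocks] ⇒ blocked
  3. W_5 ← W_4 → W_6 — W_4:fork[blocks] ⇒ blocked
  4. W_5 ← W_1 → W_7 ← W_3 → W_6 — W_1:fork[blocks]; W_7:collider[open]; W_3:fork[blocks] ⇒ blocked
  5. W_5 → W_7 ← W_3 → W_6 — W_7:collider[open]; W_3:fork[blocks] ⇒ blocked
All paths are blocked; W_5 ⊥ W_6 | {W_1, W_3, W_4, W_7} holds.

Yes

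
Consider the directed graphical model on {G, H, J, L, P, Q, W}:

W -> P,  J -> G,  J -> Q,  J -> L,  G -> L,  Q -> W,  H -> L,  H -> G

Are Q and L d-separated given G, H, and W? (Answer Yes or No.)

No

We examine all 3 paths between Q and L:
Path 1: Q ← J → L
  J is a fork and J is not conditioned on — no node blocks this path, so it is active.
Path 2: Q ← J → G ← H → L
  H is a fork here and H is conditioned on, so the path is blocked at H.
Path 3: Q ← J → G → L
  G is a chain here and G is conditioned on, so the path is blocked at G.
Since the path Q ← J → L is active, Q and L are not d-separated given {G, H, W}.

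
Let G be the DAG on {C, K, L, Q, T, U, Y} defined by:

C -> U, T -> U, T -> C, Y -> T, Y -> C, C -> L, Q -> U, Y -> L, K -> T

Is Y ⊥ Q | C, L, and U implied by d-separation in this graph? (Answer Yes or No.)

No

We examine all 6 paths between Y and Q:
  1. Y → T → U ← Q — T:chain[open]; U:collider[open] ⇒ active
  2. Y → T → C → U ← Q — T:chain[open]; C:chain[blocks]; U:collider[open] ⇒ blocked
  3. Y → L ← C ← T → U ← Q — L:collider[open]; C:chain[blocks]; T:fork[open]; U:collider[open] ⇒ blocked
  4. Y → L ← C → U ← Q — L:collider[open]; C:fork[blocks]; U:collider[open] ⇒ blocked
  5. Y → C ← T → U ← Q — C:collider[open]; T:fork[open]; U:collider[open] ⇒ active
  6. Y → C → U ← Q — C:chain[blocks]; U:collider[open] ⇒ blocked
Because an active path exists, Y and Q are not d-separated.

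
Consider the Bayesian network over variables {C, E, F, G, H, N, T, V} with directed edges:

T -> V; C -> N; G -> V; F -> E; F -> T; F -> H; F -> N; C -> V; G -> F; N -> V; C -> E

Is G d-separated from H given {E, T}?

Enumerating the 6 paths from G to H and testing each for blocking by {E, T}:
Path 1: G → F → H
  F is a chain and F is not conditioned on — no node blocks this path, so it is active.
Path 2: G → V ← T ← F → H
  V is a collider here and neither V nor any of its descendants is conditioned on, so the collider stays closed — the path is blocked at V.
Path 3: G → V ← N ← C → E ← F → H
  V is a collider here and neither V nor any of its descendants is conditioned on, so the collider stays closed — the path is blocked at V.
Path 4: G → V ← N ← F → H
  V is a collider here and neither V nor any of its descendants is conditioned on, so the collider stays closed — the path is blocked at V.
Path 5: G → V ← C → N ← F → H
  V is a collider here and neither V nor any of its descendants is conditioned on, so the collider stays closed — the path is blocked at V.
Path 6: G → V ← C → E ← F → H
  V is a collider here and neither V nor any of its descendants is conditioned on, so the collider stays closed — the path is blocked at V.
Since the path G → F → H is active, G and H are not d-separated given {E, T}.

No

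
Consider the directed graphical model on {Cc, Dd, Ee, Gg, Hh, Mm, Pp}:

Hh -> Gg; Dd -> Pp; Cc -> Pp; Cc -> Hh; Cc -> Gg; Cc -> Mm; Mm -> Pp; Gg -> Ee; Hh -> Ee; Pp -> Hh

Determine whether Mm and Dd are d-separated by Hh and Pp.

No

5 paths connect Mm and Dd; each must be blocked for d-separation to hold:
Path 1: Mm ← Cc → Hh ← Pp ← Dd
  Pp is a chain here and Pp is conditioned on, so the path is blocked at Pp.
Path 2: Mm ← Cc → Pp ← Dd
  Cc is a fork and Cc is not conditioned on; Pp is a collider and Pp is conditioned on, which opens it — no node blocks this path, so it is active.
Path 3: Mm ← Cc → Gg ← Hh ← Pp ← Dd
  Gg is a collider here and neither Gg nor any of its descendants is conditioned on, so the collider stays closed — the path is blocked at Gg.
Path 4: Mm ← Cc → Gg → Ee ← Hh ← Pp ← Dd
  Ee is a collider here and neither Ee nor any of its descendants is conditioned on, so the collider stays closed — the path is blocked at Ee.
Path 5: Mm → Pp ← Dd
  Pp is a collider and Pp is conditioned on, which opens it — no node blocks this path, so it is active.
At least one path is unblocked, so d-separation fails.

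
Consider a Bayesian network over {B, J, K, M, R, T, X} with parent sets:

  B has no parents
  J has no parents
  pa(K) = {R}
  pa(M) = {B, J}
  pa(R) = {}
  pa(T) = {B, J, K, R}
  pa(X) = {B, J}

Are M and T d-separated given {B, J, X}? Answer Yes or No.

Yes

4 paths connect M and T; each must be blocked for d-separation to hold:
Path 1: M ← B → T
  B is a fork here and B is conditioned on, so the path is blocked at B.
Path 2: M ← B → X ← J → T
  B is a fork here and B is conditioned on, so the path is blocked at B.
Path 3: M ← J → T
  J is a fork here and J is conditioned on, so the path is blocked at J.
Path 4: M ← J → X ← B → T
  J is a fork here and J is conditioned on, so the path is blocked at J.
All paths are blocked; M ⊥ T | {B, J, X} holds.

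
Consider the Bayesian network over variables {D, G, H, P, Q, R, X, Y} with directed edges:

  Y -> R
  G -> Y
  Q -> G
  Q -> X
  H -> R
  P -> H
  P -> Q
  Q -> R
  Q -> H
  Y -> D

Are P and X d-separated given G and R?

No

4 paths connect P and X; each must be blocked for d-separation to hold:
Path 1: P → Q → X
  Q is a chain and Q is not conditioned on — no node blocks this path, so it is active.
Path 2: P → H ← Q → X
  H is a collider and its descendant R is conditioned on, which opens it; Q is a fork and Q is not conditioned on — no node blocks this path, so it is active.
Path 3: P → H → R ← Q → X
  H is a chain and H is not conditioned on; R is a collider and R is conditioned on, which opens it; Q is a fork and Q is not conditioned on — no node blocks this path, so it is active.
Path 4: P → H → R ← Y ← G ← Q → X
  G is a chain here and G is conditioned on, so the path is blocked at G.
At least one path is unblocked, so d-separation fails.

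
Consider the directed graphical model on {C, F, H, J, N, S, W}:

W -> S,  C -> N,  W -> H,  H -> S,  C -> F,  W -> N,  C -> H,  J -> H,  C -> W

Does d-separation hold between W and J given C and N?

There are 4 undirected paths between W and J; checking each against the conditioning set {C, N}:
Path 1: W → N ← C → H ← J
  C is a fork here and C is conditioned on, so the path is blocked at C.
Path 2: W → S ← H ← J
  S is a collider here and neither S nor any of its descendants is conditioned on, so the collider stays closed — the path is blocked at S.
Path 3: W ← C → H ← J
  C is a fork here and C is conditioned on, so the path is blocked at C.
Path 4: W → H ← J
  H is a collider here and neither H nor any of its descendants is conditioned on, so the collider stays closed — the path is blocked at H.
Since every path is blocked, d-separation holds.

Yes — W and J are d-separated given {C, N}.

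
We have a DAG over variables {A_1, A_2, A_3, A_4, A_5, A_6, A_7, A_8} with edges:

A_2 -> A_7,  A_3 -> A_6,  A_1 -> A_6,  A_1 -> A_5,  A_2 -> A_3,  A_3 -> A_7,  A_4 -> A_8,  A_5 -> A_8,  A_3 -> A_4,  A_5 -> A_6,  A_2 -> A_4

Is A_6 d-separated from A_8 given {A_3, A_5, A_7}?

Enumerating the 5 paths from A_6 to A_8 and testing each for blocking by {A_3, A_5, A_7}:
  1. A_6 ← A_5 → A_8 — A_5:fork[blocks] ⇒ blocked
  2. A_6 ← A_3 → A_4 → A_8 — A_3:fork[blocks]; A_4:chain[open] ⇒ blocked
  3. A_6 ← A_3 ← A_2 → A_4 → A_8 — A_3:chain[blocks]; A_2:fork[open]; A_4:chain[open] ⇒ blocked
  4. A_6 ← A_3 → A_7 ← A_2 → A_4 → A_8 — A_3:fork[blocks]; A_7:collider[open]; A_2:fork[open]; A_4:chain[open] ⇒ blocked
  5. A_6 ← A_1 → A_5 → A_8 — A_1:fork[open]; A_5:chain[blocks] ⇒ blocked
All paths are blocked; A_6 ⊥ A_8 | {A_3, A_5, A_7} holds.

Yes — A_6 and A_8 are d-separated given {A_3, A_5, A_7}.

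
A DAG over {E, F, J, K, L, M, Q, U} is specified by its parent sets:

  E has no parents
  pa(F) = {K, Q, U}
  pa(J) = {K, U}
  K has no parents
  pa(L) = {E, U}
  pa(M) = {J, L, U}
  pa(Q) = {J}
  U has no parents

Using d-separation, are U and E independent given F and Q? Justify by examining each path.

Yes — U and E are d-separated given {F, Q}.

We examine all 5 paths between U and E:
Path 1: U → M ← L ← E
  M is a collider here and neither M nor any of its descendants is conditioned on, so the collider stays closed — the path is blocked at M.
Path 2: U → J → M ← L ← E
  M is a collider here and neither M nor any of its descendants is conditioned on, so the collider stays closed — the path is blocked at M.
Path 3: U → F ← Q ← J → M ← L ← E
  Q is a chain here and Q is conditioned on, so the path is blocked at Q.
Path 4: U → F ← K → J → M ← L ← E
  M is a collider here and neither M nor any of its descendants is conditioned on, so the collider stays closed — the path is blocked at M.
Path 5: U → L ← E
  L is a collider here and neither L nor any of its descendants is conditioned on, so the collider stays closed — the path is blocked at L.
All paths are blocked; U ⊥ E | {F, Q} holds.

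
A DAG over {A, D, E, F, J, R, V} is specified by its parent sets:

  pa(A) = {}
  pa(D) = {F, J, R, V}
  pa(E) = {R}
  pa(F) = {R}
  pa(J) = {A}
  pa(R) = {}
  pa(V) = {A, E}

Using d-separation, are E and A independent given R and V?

No — E and A are not d-separated given {R, V}.

We examine all 6 paths between E and A:
Path 1: E ← R → F → D ← V ← A
  R is a fork here and R is conditioned on, so the path is blocked at R.
Path 2: E ← R → F → D ← J ← A
  R is a fork here and R is conditioned on, so the path is blocked at R.
Path 3: E ← R → D ← V ← A
  R is a fork here and R is conditioned on, so the path is blocked at R.
Path 4: E ← R → D ← J ← A
  R is a fork here and R is conditioned on, so the path is blocked at R.
Path 5: E → V → D ← J ← A
  V is a chain here and V is conditioned on, so the path is blocked at V.
Path 6: E → V ← A
  V is a collider and V is conditioned on, which opens it — no node blocks this path, so it is active.
Because an active path exists, E and A are not d-separated.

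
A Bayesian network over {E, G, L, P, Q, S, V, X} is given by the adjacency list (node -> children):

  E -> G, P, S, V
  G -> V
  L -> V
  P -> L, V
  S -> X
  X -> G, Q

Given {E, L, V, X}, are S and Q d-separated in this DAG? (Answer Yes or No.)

5 paths connect S and Q; each must be blocked for d-separation to hold:
Path 1: S → X → Q
  X is a chain here and X is conditioned on, so the path is blocked at X.
Path 2: S ← E → V ← G ← X → Q
  E is a fork here and E is conditioned on, so the path is blocked at E.
Path 3: S ← E → G ← X → Q
  E is a fork here and E is conditioned on, so the path is blocked at E.
Path 4: S ← E → P → L → V ← G ← X → Q
  E is a fork here and E is conditioned on, so the path is blocked at E.
Path 5: S ← E → P → V ← G ← X → Q
  E is a fork here and E is conditioned on, so the path is blocked at E.
Every path is blocked, so S and Q are d-separated given {E, L, V, X}.

Yes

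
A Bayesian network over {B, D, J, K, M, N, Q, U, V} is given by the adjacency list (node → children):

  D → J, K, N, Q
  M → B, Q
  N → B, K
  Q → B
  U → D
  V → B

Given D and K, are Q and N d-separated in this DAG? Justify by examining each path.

We examine all 4 paths between Q and N:
Path 1: Q ← D → N
  D is a fork here and D is conditioned on, so the path is blocked at D.
Path 2: Q ← D → K ← N
  D is a fork here and D is conditioned on, so the path is blocked at D.
Path 3: Q ← M → B ← N
  B is a collider here and neither B nor any of its descendants is conditioned on, so the collider stays closed — the path is blocked at B.
Path 4: Q → B ← N
  B is a collider here and neither B nor any of its descendants is conditioned on, so the collider stays closed — the path is blocked at B.
All paths are blocked; Q ⊥ N | {D, K} holds.

Yes — Q and N are d-separated given {D, K}.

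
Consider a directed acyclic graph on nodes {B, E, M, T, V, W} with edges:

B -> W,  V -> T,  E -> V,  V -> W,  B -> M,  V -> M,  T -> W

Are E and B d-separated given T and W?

We examine all 3 paths between E and B:
  1. E → V → M ← B — V:chain[open]; M:collider[blocks] ⇒ blocked
  2. E → V → W ← B — V:chain[open]; W:collider[open] ⇒ active
  3. E → V → T → W ← B — V:chain[open]; T:chain[blocks]; W:collider[open] ⇒ blocked
Because an active path exists, E and B are not d-separated.

No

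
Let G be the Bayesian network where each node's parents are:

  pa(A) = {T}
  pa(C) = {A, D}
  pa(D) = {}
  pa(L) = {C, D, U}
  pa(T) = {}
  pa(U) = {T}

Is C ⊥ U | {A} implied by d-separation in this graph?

Yes

3 paths connect C and U; each must be blocked for d-separation to hold:
Path 1: C ← A ← T → U
  A is a chain here and A is conditioned on, so the path is blocked at A.
Path 2: C → L ← U
  L is a collider here and neither L nor any of its descendants is conditioned on, so the collider stays closed — the path is blocked at L.
Path 3: C ← D → L ← U
  L is a collider here and neither L nor any of its descendants is conditioned on, so the collider stays closed — the path is blocked at L.
All paths are blocked; C ⊥ U | {A} holds.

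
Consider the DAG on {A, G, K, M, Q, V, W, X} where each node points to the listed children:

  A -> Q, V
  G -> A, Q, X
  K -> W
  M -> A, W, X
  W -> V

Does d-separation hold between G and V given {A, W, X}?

Yes

There are 6 undirected paths between G and V; checking each against the conditioning set {A, W, X}:
Path 1: G → Q ← A ← M → W → V
  Q is a collider here and neither Q nor any of its descendants is conditioned on, so the collider stays closed — the path is blocked at Q.
Path 2: G → Q ← A → V
  Q is a collider here and neither Q nor any of its descendants is conditioned on, so the collider stays closed — the path is blocked at Q.
Path 3: G → A ← M → W → V
  W is a chain here and W is conditioned on, so the path is blocked at W.
Path 4: G → A → V
  A is a chain here and A is conditioned on, so the path is blocked at A.
Path 5: G → X ← M → A → V
  A is a chain here and A is conditioned on, so the path is blocked at A.
Path 6: G → X ← M → W → V
  W is a chain here and W is conditioned on, so the path is blocked at W.
Since every path is blocked, d-separation holds.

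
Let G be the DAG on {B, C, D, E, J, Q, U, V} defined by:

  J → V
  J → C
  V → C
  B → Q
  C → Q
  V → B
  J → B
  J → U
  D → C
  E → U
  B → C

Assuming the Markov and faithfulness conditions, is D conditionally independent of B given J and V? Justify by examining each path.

Yes

6 paths connect D and B; each must be blocked for d-separation to hold:
  1. D → C ← J → B — C:collider[blocks]; J:fork[blocks] ⇒ blocked
  2. D → C ← J → V → B — C:collider[blocks]; J:fork[blocks]; V:chain[blocks] ⇒ blocked
  3. D → C → Q ← B — C:chain[open]; Q:collider[blocks] ⇒ blocked
  4. D → C ← B — C:collider[blocks] ⇒ blocked
  5. D → C ← V ← J → B — C:collider[blocks]; V:chain[blocks]; J:fork[blocks] ⇒ blocked
  6. D → C ← V → B — C:collider[blocks]; V:fork[blocks] ⇒ blocked
All paths are blocked; D ⊥ B | {J, V} holds.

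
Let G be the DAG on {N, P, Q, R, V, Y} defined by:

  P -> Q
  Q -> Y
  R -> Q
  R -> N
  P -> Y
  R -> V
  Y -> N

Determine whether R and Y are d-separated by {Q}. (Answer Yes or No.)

There are 3 undirected paths between R and Y; checking each against the conditioning set {Q}:
  1. R → Q ← P → Y — Q:collider[open]; P:fork[open] ⇒ active
  2. R → Q → Y — Q:chain[blocks] ⇒ blocked
  3. R → N ← Y — N:collider[blocks] ⇒ blocked
Because an active path exists, R and Y are not d-separated.

No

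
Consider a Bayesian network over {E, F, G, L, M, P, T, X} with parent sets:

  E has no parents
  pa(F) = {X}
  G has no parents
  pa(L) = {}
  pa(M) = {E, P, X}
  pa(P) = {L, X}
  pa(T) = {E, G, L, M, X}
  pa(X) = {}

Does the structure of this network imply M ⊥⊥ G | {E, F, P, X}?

Enumerating the 6 paths from M to G and testing each for blocking by {E, F, P, X}:
  1. M ← P ← L → T ← G — P:chain[blocks]; L:fork[open]; T:collider[blocks] ⇒ blocked
  2. M ← P ← X → T ← G — P:chain[blocks]; X:fork[blocks]; T:collider[blocks] ⇒ blocked
  3. M ← E → T ← G — E:fork[blocks]; T:collider[blocks] ⇒ blocked
  4. M → T ← G — T:collider[blocks] ⇒ blocked
  5. M ← X → P ← L → T ← G — X:fork[blocks]; P:collider[open]; L:fork[open]; T:collider[blocks] ⇒ blocked
  6. M ← X → T ← G — X:fork[blocks]; T:collider[blocks] ⇒ blocked
All paths are blocked; M ⊥ G | {E, F, P, X} holds.

Yes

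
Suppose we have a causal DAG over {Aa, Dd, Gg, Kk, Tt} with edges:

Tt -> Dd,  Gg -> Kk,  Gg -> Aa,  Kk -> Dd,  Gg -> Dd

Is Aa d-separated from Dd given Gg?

Yes — Aa and Dd are d-separated given {Gg}.

There are 2 undirected paths between Aa and Dd; checking each against the conditioning set {Gg}:
Path 1: Aa ← Gg → Dd
  Gg is a fork here and Gg is conditioned on, so the path is blocked at Gg.
Path 2: Aa ← Gg → Kk → Dd
  Gg is a fork here and Gg is conditioned on, so the path is blocked at Gg.
Every path is blocked, so Aa and Dd are d-separated given {Gg}.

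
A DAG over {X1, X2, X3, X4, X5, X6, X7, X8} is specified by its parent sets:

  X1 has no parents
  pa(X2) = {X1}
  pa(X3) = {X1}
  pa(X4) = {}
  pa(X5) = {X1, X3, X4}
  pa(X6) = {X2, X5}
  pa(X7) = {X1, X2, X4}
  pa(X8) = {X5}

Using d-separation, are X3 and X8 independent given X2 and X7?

No

We examine all 6 paths between X3 and X8:
  1. X3 → X5 → X8 — X5:chain[open] ⇒ active
  2. X3 ← X1 → X7 ← X2 → X6 ← X5 → X8 — X1:fork[open]; X7:collider[open]; X2:fork[blocks]; X6:collider[blocks]; X5:fork[open] ⇒ blocked
  3. X3 ← X1 → X7 ← X4 → X5 → X8 — X1:fork[open]; X7:collider[open]; X4:fork[open]; X5:chain[open] ⇒ active
  4. X3 ← X1 → X5 → X8 — X1:fork[open]; X5:chain[open] ⇒ active
  5. X3 ← X1 → X2 → X7 ← X4 → X5 → X8 — X1:fork[open]; X2:chain[blocks]; X7:collider[open]; X4:fork[open]; X5:chain[open] ⇒ blocked
  6. X3 ← X1 → X2 → X6 ← X5 → X8 — X1:fork[open]; X2:chain[blocks]; X6:collider[blocks]; X5:fork[open] ⇒ blocked
At least one path is unblocked, so d-separation fails.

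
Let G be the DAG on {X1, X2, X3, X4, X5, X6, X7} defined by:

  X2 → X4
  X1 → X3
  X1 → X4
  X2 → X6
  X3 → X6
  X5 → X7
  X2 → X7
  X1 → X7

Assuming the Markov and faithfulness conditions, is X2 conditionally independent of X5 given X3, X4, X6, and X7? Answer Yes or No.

No

There are 3 undirected paths between X2 and X5; checking each against the conditioning set {X3, X4, X6, X7}:
Path 1: X2 → X7 ← X5
  X7 is a collider and X7 is conditioned on, which opens it — no node blocks this path, so it is active.
Path 2: X2 → X6 ← X3 ← X1 → X7 ← X5
  X3 is a chain here and X3 is conditioned on, so the path is blocked at X3.
Path 3: X2 → X4 ← X1 → X7 ← X5
  X4 is a collider and X4 is conditioned on, which opens it; X1 is a fork and X1 is not conditioned on; X7 is a collider and X7 is conditioned on, which opens it — no node blocks this path, so it is active.
Since the path X2 → X7 ← X5 is active, X2 and X5 are not d-separated given {X3, X4, X6, X7}.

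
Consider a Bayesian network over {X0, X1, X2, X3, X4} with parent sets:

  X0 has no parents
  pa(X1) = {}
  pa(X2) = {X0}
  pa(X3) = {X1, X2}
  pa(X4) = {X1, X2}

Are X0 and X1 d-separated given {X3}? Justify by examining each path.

2 paths connect X0 and X1; each must be blocked for d-separation to hold:
  1. X0 → X2 → X3 ← X1 — X2:chain[open]; X3:collider[open] ⇒ active
  2. X0 → X2 → X4 ← X1 — X2:chain[open]; X4:collider[blocks] ⇒ blocked
Because an active path exists, X0 and X1 are not d-separated.

No — X0 and X1 are not d-separated given {X3}.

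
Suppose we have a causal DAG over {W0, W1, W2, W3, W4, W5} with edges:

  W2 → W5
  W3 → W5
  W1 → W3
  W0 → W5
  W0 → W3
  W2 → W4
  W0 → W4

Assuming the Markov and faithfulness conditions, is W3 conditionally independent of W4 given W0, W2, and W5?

4 paths connect W3 and W4; each must be blocked for d-separation to hold:
Path 1: W3 ← W0 → W4
  W0 is a fork here and W0 is conditioned on, so the path is blocked at W0.
Path 2: W3 ← W0 → W5 ← W2 → W4
  W0 is a fork here and W0 is conditioned on, so the path is blocked at W0.
Path 3: W3 → W5 ← W0 → W4
  W0 is a fork here and W0 is conditioned on, so the path is blocked at W0.
Path 4: W3 → W5 ← W2 → W4
  W2 is a fork here and W2 is conditioned on, so the path is blocked at W2.
Since every path is blocked, d-separation holds.

Yes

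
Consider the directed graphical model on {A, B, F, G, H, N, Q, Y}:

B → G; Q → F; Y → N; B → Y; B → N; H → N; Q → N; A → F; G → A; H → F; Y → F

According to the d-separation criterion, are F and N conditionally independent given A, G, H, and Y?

6 paths connect F and N; each must be blocked for d-separation to hold:
  1. F ← Q → N — Q:fork[open] ⇒ active
  2. F ← H → N — H:fork[blocks] ⇒ blocked
  3. F ← A ← G ← B → N — A:chain[blocks]; G:chain[blocks]; B:fork[open] ⇒ blocked
  4. F ← A ← G ← B → Y → N — A:chain[blocks]; G:chain[blocks]; B:fork[open]; Y:chain[blocks] ⇒ blocked
  5. F ← Y ← B → N — Y:chain[blocks]; B:fork[open] ⇒ blocked
  6. F ← Y → N — Y:fork[blocks] ⇒ blocked
Since the path F ← Q → N is active, F and N are not d-separated given {A, G, H, Y}.

No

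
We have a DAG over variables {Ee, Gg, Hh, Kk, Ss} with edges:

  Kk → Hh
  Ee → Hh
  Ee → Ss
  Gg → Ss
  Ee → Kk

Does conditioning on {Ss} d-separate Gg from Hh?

No

There are 2 undirected paths between Gg and Hh; checking each against the conditioning set {Ss}:
  1. Gg → Ss ← Ee → Hh — Ss:collider[open]; Ee:fork[open] ⇒ active
  2. Gg → Ss ← Ee → Kk → Hh — Ss:collider[open]; Ee:fork[open]; Kk:chain[open] ⇒ active
At least one path is unblocked, so d-separation fails.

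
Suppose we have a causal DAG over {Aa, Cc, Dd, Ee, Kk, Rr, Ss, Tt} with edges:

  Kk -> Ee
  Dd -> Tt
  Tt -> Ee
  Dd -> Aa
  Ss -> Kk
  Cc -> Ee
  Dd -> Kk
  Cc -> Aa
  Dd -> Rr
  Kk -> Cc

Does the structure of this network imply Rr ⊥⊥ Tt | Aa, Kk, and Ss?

5 paths connect Rr and Tt; each must be blocked for d-separation to hold:
  1. Rr ← Dd → Kk → Cc → Ee ← Tt — Dd:fork[open]; Kk:chain[blocks]; Cc:chain[open]; Ee:collider[blocks] ⇒ blocked
  2. Rr ← Dd → Kk → Ee ← Tt — Dd:fork[open]; Kk:chain[blocks]; Ee:collider[blocks] ⇒ blocked
  3. Rr ← Dd → Tt — Dd:fork[open] ⇒ active
  4. Rr ← Dd → Aa ← Cc ← Kk → Ee ← Tt — Dd:fork[open]; Aa:collider[open]; Cc:chain[open]; Kk:fork[blocks]; Ee:collider[blocks] ⇒ blocked
  5. Rr ← Dd → Aa ← Cc → Ee ← Tt — Dd:fork[open]; Aa:collider[open]; Cc:fork[open]; Ee:collider[blocks] ⇒ blocked
At least one path is unblocked, so d-separation fails.

No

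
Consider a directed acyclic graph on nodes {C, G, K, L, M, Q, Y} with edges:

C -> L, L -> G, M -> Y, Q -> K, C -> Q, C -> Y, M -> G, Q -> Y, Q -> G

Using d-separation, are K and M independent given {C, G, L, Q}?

Yes

We examine all 6 paths between K and M:
  1. K ← Q → Y ← M — Q:fork[blocks]; Y:collider[blocks] ⇒ blocked
  2. K ← Q → Y ← C → L → G ← M — Q:fork[blocks]; Y:collider[blocks]; C:fork[blocks]; L:chain[blocks]; G:collider[open] ⇒ blocked
  3. K ← Q → G ← M — Q:fork[blocks]; G:collider[open] ⇒ blocked
  4. K ← Q → G ← L ← C → Y ← M — Q:fork[blocks]; G:collider[open]; L:chain[blocks]; C:fork[blocks]; Y:collider[blocks] ⇒ blocked
  5. K ← Q ← C → Y ← M — Q:chain[blocks]; C:fork[blocks]; Y:collider[blocks] ⇒ blocked
  6. K ← Q ← C → L → G ← M — Q:chain[blocks]; C:fork[blocks]; L:chain[blocks]; G:collider[open] ⇒ blocked
Since every path is blocked, d-separation holds.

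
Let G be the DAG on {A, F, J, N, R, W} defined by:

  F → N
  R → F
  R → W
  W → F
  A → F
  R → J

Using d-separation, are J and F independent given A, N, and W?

No

There are 2 undirected paths between J and F; checking each against the conditioning set {A, N, W}:
Path 1: J ← R → W → F
  W is a chain here and W is conditioned on, so the path is blocked at W.
Path 2: J ← R → F
  R is a fork and R is not conditioned on — no node blocks this path, so it is active.
Because an active path exists, J and F are not d-separated.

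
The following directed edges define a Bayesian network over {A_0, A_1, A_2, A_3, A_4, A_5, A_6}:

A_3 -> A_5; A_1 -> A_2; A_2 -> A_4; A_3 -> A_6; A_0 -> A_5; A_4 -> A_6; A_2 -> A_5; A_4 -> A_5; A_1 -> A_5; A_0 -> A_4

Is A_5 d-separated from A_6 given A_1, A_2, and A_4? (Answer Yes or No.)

No

There are 5 undirected paths between A_5 and A_6; checking each against the conditioning set {A_1, A_2, A_4}:
Path 1: A_5 ← A_0 → A_4 → A_6
  A_4 is a chain here and A_4 is conditioned on, so the path is blocked at A_4.
Path 2: A_5 ← A_4 → A_6
  A_4 is a fork here and A_4 is conditioned on, so the path is blocked at A_4.
Path 3: A_5 ← A_1 → A_2 → A_4 → A_6
  A_1 is a fork here and A_1 is conditioned on, so the path is blocked at A_1.
Path 4: A_5 ← A_2 → A_4 → A_6
  A_2 is a fork here and A_2 is conditioned on, so the path is blocked at A_2.
Path 5: A_5 ← A_3 → A_6
  A_3 is a fork and A_3 is not conditioned on — no node blocks this path, so it is active.
At least one path is unblocked, so d-separation fails.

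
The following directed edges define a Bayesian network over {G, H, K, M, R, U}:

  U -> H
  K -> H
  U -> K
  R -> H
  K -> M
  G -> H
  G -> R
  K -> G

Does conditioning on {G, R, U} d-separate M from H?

There are 4 undirected paths between M and H; checking each against the conditioning set {G, R, U}:
  1. M ← K ← U → H — K:chain[open]; U:fork[blocks] ⇒ blocked
  2. M ← K → H — K:fork[open] ⇒ active
  3. M ← K → G → H — K:fork[open]; G:chain[blocks] ⇒ blocked
  4. M ← K → G → R → H — K:fork[open]; G:chain[blocks]; R:chain[blocks] ⇒ blocked
At least one path is unblocked, so d-separation fails.

No — M and H are not d-separated given {G, R, U}.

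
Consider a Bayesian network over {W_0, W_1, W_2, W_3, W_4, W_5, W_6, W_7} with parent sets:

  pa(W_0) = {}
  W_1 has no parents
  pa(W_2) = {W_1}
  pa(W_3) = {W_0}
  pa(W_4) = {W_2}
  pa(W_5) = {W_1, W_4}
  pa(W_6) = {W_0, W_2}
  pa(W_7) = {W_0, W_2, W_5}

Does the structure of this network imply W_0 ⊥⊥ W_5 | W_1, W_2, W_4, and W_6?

There are 6 undirected paths between W_0 and W_5; checking each against the conditioning set {W_1, W_2, W_4, W_6}:
  1. W_0 → W_7 ← W_2 → W_4 → W_5 — W_7:collider[blocks]; W_2:fork[blocks]; W_4:chain[blocks] ⇒ blocked
  2. W_0 → W_7 ← W_2 ← W_1 → W_5 — W_7:collider[blocks]; W_2:chain[blocks]; W_1:fork[blocks] ⇒ blocked
  3. W_0 → W_7 ← W_5 — W_7:collider[blocks] ⇒ blocked
  4. W_0 → W_6 ← W_2 → W_7 ← W_5 — W_6:collider[open]; W_2:fork[blocks]; W_7:collider[blocks] ⇒ blocked
  5. W_0 → W_6 ← W_2 → W_4 → W_5 — W_6:collider[open]; W_2:fork[blocks]; W_4:chain[blocks] ⇒ blocked
  6. W_0 → W_6 ← W_2 ← W_1 → W_5 — W_6:collider[open]; W_2:chain[blocks]; W_1:fork[blocks] ⇒ blocked
Every path is blocked, so W_0 and W_5 are d-separated given {W_1, W_2, W_4, W_6}.

Yes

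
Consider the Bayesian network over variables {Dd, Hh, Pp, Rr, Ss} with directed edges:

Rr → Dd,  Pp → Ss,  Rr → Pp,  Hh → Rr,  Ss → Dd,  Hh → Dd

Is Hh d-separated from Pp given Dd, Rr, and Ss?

Enumerating the 4 paths from Hh to Pp and testing each for blocking by {Dd, Rr, Ss}:
Path 1: Hh → Dd ← Rr → Pp
  Rr is a fork here and Rr is conditioned on, so the path is blocked at Rr.
Path 2: Hh → Dd ← Ss ← Pp
  Ss is a chain here and Ss is conditioned on, so the path is blocked at Ss.
Path 3: Hh → Rr → Dd ← Ss ← Pp
  Rr is a chain here and Rr is conditioned on, so the path is blocked at Rr.
Path 4: Hh → Rr → Pp
  Rr is a chain here and Rr is conditioned on, so the path is blocked at Rr.
Since every path is blocked, d-separation holds.

Yes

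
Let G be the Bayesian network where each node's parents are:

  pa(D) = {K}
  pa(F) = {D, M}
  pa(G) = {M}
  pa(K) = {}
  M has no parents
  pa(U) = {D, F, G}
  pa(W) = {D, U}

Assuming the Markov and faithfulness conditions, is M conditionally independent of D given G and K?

Yes

There are 6 undirected paths between M and D; checking each against the conditioning set {G, K}:
Path 1: M → G → U ← D
  G is a chain here and G is conditioned on, so the path is blocked at G.
Path 2: M → G → U → W ← D
  G is a chain here and G is conditioned on, so the path is blocked at G.
Path 3: M → G → U ← F ← D
  G is a chain here and G is conditioned on, so the path is blocked at G.
Path 4: M → F → U ← D
  U is a collider here and neither U nor any of its descendants is conditioned on, so the collider stays closed — the path is blocked at U.
Path 5: M → F → U → W ← D
  W is a collider here and neither W nor any of its descendants is conditioned on, so the collider stays closed — the path is blocked at W.
Path 6: M → F ← D
  F is a collider here and neither F nor any of its descendants is conditioned on, so the collider stays closed — the path is blocked at F.
All paths are blocked; M ⊥ D | {G, K} holds.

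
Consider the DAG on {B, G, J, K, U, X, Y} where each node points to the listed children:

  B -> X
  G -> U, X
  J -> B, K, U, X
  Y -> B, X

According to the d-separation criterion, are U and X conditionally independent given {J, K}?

No

4 paths connect U and X; each must be blocked for d-separation to hold:
Path 1: U ← J → B ← Y → X
  J is a fork here and J is conditioned on, so the path is blocked at J.
Path 2: U ← J → B → X
  J is a fork here and J is conditioned on, so the path is blocked at J.
Path 3: U ← J → X
  J is a fork here and J is conditioned on, so the path is blocked at J.
Path 4: U ← G → X
  G is a fork and G is not conditioned on — no node blocks this path, so it is active.
Because an active path exists, U and X are not d-separated.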